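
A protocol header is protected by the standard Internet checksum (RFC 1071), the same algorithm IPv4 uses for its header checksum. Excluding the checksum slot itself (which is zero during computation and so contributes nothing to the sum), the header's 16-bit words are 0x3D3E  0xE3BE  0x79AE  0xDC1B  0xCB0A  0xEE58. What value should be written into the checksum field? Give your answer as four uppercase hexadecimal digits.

CFD4

One's-complement addition (fold any carry out of bit 15 back into bit 0):
  0x3D3E + 0xE3BE = 0x120FC → wrap carry → 0x20FD
  0x20FD + 0x79AE = 0x09AAB
  0x9AAB + 0xDC1B = 0x176C6 → wrap carry → 0x76C7
  0x76C7 + 0xCB0A = 0x141D1 → wrap carry → 0x41D2
  0x41D2 + 0xEE58 = 0x1302A → wrap carry → 0x302B
One's-complement sum = 0x302B.
Checksum = ~0x302B & 0xFFFF = 0xCFD4.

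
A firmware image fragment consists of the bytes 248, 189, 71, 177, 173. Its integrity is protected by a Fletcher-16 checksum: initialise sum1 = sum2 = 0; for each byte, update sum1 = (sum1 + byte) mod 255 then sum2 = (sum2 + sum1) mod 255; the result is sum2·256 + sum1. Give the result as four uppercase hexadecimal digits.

BA5D

Running sums (mod 255):
  after byte 0 (248): sum1=248, sum2=248
  after byte 1 (189): sum1=182, sum2=175
  after byte 2 (71): sum1=253, sum2=173
  after byte 3 (177): sum1=175, sum2=93
  after byte 4 (173): sum1=93, sum2=186
Checksum = sum2·256 + sum1 = 186·256 + 93 = 47709 = 0xBA5D.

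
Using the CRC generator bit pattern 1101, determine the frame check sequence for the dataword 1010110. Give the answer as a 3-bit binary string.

001

Append 3 zeros: 1010110000. Divide by 1101 (XOR where the leading bit is 1):
  pos 0: 1010 XOR 1101 = 0111
  pos 1: 1111 XOR 1101 = 0010
  pos 3: 1010 XOR 1101 = 0111
  pos 4: 1110 XOR 1101 = 0011
  pos 6: 1100 XOR 1101 = 0001
Remainder (last 3 bits) = 001. This is the CRC / FCS.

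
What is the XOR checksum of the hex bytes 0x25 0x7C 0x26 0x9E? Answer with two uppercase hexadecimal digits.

E1

XOR the bytes together:
  start with 0x25
  0x25 ⊕ 0x7C = 0x59
  0x59 ⊕ 0x26 = 0x7F
  0x7F ⊕ 0x9E = 0xE1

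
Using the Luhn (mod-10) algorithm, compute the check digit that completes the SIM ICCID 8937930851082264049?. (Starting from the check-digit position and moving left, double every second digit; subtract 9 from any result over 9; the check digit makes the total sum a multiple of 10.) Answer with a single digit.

Partial digits right→left: 9 4 0 4 6 2 2 8 0 1 5 8 0 3 9 7 3 9 8
Double every second digit counting from the check-digit position (so the 1st, 3rd, 5th, ... of the partial from the right).
  doubled (with −9 where >9): 9 0 3 4 0 1 0 9 6 7 → sum 39
  kept as-is: 4 4 2 8 1 8 3 7 9 → sum 46
Total = 39 + 46 = 85.
Check digit = (10 − (85 mod 10)) mod 10 = 5.

5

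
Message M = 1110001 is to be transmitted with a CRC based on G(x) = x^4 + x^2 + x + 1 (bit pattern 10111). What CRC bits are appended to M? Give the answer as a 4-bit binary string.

1001

Append 4 zeros: 11100010000. Divide by 10111 (XOR where the leading bit is 1):
  pos 0: 11100 XOR 10111 = 01011
  pos 1: 10110 XOR 10111 = 00001
  pos 5: 11000 XOR 10111 = 01111
  pos 6: 11110 XOR 10111 = 01001
Remainder (last 4 bits) = 1001. This is the CRC / FCS.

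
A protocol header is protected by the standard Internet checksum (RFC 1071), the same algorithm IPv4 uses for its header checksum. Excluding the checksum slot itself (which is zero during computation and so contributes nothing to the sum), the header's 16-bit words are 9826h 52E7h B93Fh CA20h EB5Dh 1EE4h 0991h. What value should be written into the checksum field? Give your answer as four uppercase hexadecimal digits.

7DBE

One's-complement addition (fold any carry out of bit 15 back into bit 0):
  0x9826 + 0x52E7 = 0x0EB0D
  0xEB0D + 0xB93F = 0x1A44C → wrap carry → 0xA44D
  0xA44D + 0xCA20 = 0x16E6D → wrap carry → 0x6E6E
  0x6E6E + 0xEB5D = 0x159CB → wrap carry → 0x59CC
  0x59CC + 0x1EE4 = 0x078B0
  0x78B0 + 0x0991 = 0x08241
One's-complement sum = 0x8241.
Checksum = ~0x8241 & 0xFFFF = 0x7DBE.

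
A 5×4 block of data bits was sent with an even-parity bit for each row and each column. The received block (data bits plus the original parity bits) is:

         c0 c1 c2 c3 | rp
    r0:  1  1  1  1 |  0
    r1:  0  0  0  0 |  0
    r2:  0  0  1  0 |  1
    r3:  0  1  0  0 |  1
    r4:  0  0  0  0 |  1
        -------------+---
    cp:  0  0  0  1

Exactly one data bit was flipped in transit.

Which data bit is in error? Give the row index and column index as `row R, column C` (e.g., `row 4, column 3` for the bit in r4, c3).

Recompute each row's even parity and compare to rp:
  r0: data parity 0, sent rp 0 → ok
  r1: data parity 0, sent rp 0 → ok
  r2: data parity 1, sent rp 1 → ok
  r3: data parity 1, sent rp 1 → ok
  r4: data parity 0, sent rp 1 → mismatch
Recompute each column's even parity and compare to cp:
  c0: data parity 1, sent cp 0 → mismatch
  c1: data parity 0, sent cp 0 → ok
  c2: data parity 0, sent cp 0 → ok
  c3: data parity 1, sent cp 1 → ok
Exactly one row (r4) and one column (c0) fail → the flipped bit is at their intersection.

row 4, column 0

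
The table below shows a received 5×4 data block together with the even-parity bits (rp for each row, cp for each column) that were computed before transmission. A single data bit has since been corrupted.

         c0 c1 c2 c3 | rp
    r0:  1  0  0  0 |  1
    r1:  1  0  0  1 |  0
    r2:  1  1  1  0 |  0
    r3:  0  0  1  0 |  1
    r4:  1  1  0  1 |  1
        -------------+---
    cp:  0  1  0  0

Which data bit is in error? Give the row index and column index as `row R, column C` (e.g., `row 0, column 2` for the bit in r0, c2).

row 2, column 1

Recompute each row's even parity and compare to rp:
  r0: data parity 1, sent rp 1 → ok
  r1: data parity 0, sent rp 0 → ok
  r2: data parity 1, sent rp 0 → mismatch
  r3: data parity 1, sent rp 1 → ok
  r4: data parity 1, sent rp 1 → ok
Recompute each column's even parity and compare to cp:
  c0: data parity 0, sent cp 0 → ok
  c1: data parity 0, sent cp 1 → mismatch
  c2: data parity 0, sent cp 0 → ok
  c3: data parity 0, sent cp 0 → ok
Exactly one row (r2) and one column (c1) fail → the flipped bit is at their intersection.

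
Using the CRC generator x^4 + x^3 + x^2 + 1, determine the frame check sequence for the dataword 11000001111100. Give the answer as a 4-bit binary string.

1101

Append 4 zeros: 110000011111000000. Divide by 11101 (XOR where the leading bit is 1):
  pos 0: 11000 XOR 11101 = 00101
  pos 2: 10100 XOR 11101 = 01001
  pos 3: 10011 XOR 11101 = 01110
  pos 4: 11101 XOR 11101 = 00000
  pos 9: 11100 XOR 11101 = 00001
  pos 13: 10000 XOR 11101 = 01101
Remainder (last 4 bits) = 1101. This is the CRC / FCS.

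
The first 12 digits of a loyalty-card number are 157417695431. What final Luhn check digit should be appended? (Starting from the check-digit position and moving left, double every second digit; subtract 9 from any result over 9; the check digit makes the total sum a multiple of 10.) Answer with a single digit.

4

Partial digits right→left: 1 3 4 5 9 6 7 1 4 7 5 1
Double every second digit counting from the check-digit position (so the 1st, 3rd, 5th, ... of the partial from the right).
  doubled (with −9 where >9): 2 8 9 5 8 1 → sum 33
  kept as-is: 3 5 6 1 7 1 → sum 23
Total = 33 + 23 = 56.
Check digit = (10 − (56 mod 10)) mod 10 = 4.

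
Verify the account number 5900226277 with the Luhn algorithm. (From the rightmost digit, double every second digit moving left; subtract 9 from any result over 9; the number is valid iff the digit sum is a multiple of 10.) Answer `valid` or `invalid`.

invalid

From the right, keep odd positions and double even positions (subtract 9 from any doubled value over 9):
  doubled (positions 2,4,...): 5 3 4 0 1 → sum 13
  kept (positions 1,3,...): 7 2 2 0 9 → sum 20
Total = 33.
33 mod 10 = 3, so the number is invalid.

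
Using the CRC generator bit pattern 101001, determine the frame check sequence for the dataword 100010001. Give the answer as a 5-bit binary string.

Append 5 zeros: 10001000100000. Divide by 101001 (XOR where the leading bit is 1):
  pos 0: 100010 XOR 101001 = 001011
  pos 2: 101100 XOR 101001 = 000101
  pos 5: 101100 XOR 101001 = 000101
  pos 8: 101000 XOR 101001 = 000001
Remainder (last 5 bits) = 00001. This is the CRC / FCS.

00001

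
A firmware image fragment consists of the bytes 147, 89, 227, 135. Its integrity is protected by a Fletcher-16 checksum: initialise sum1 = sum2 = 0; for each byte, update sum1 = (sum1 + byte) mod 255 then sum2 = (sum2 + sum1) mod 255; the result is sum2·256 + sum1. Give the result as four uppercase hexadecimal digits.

A958

Running sums (mod 255):
  after byte 0 (147): sum1=147, sum2=147
  after byte 1 (89): sum1=236, sum2=128
  after byte 2 (227): sum1=208, sum2=81
  after byte 3 (135): sum1=88, sum2=169
Checksum = sum2·256 + sum1 = 169·256 + 88 = 43352 = 0xA958.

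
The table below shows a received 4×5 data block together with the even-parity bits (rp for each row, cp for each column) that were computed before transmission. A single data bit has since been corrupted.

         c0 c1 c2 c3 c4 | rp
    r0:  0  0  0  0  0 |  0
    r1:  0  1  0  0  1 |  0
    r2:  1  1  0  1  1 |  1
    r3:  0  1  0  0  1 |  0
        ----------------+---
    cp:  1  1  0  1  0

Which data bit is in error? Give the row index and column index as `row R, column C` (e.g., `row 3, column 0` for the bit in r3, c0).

Recompute each row's even parity and compare to rp:
  r0: data parity 0, sent rp 0 → ok
  r1: data parity 0, sent rp 0 → ok
  r2: data parity 0, sent rp 1 → mismatch
  r3: data parity 0, sent rp 0 → ok
Recompute each column's even parity and compare to cp:
  c0: data parity 1, sent cp 1 → ok
  c1: data parity 1, sent cp 1 → ok
  c2: data parity 0, sent cp 0 → ok
  c3: data parity 1, sent cp 1 → ok
  c4: data parity 1, sent cp 0 → mismatch
Exactly one row (r2) and one column (c4) fail → the flipped bit is at their intersection.

row 2, column 4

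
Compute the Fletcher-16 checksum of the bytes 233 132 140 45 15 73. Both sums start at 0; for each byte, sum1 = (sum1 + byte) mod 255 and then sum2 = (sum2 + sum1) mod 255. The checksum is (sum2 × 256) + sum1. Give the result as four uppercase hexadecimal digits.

Running sums (mod 255):
  after byte 0 (233): sum1=233, sum2=233
  after byte 1 (132): sum1=110, sum2=88
  after byte 2 (140): sum1=250, sum2=83
  after byte 3 (45): sum1=40, sum2=123
  after byte 4 (15): sum1=55, sum2=178
  after byte 5 (73): sum1=128, sum2=51
Checksum = sum2·256 + sum1 = 51·256 + 128 = 13184 = 0x3380.

3380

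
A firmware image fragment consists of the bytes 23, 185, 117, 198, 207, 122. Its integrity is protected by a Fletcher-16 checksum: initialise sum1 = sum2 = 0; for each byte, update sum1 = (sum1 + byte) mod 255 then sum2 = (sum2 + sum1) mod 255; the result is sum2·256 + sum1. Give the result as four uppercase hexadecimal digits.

6F57

Running sums (mod 255):
  after byte 0 (23): sum1=23, sum2=23
  after byte 1 (185): sum1=208, sum2=231
  after byte 2 (117): sum1=70, sum2=46
  after byte 3 (198): sum1=13, sum2=59
  after byte 4 (207): sum1=220, sum2=24
  after byte 5 (122): sum1=87, sum2=111
Checksum = sum2·256 + sum1 = 111·256 + 87 = 28503 = 0x6F57.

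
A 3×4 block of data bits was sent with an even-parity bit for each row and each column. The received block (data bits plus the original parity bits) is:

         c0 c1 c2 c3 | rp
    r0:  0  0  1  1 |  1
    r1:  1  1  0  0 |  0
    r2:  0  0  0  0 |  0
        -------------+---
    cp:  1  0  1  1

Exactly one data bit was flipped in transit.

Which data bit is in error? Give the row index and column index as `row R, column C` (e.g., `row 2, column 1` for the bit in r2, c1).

row 0, column 1

Recompute each row's even parity and compare to rp:
  r0: data parity 0, sent rp 1 → mismatch
  r1: data parity 0, sent rp 0 → ok
  r2: data parity 0, sent rp 0 → ok
Recompute each column's even parity and compare to cp:
  c0: data parity 1, sent cp 1 → ok
  c1: data parity 1, sent cp 0 → mismatch
  c2: data parity 1, sent cp 1 → ok
  c3: data parity 1, sent cp 1 → ok
Exactly one row (r0) and one column (c1) fail → the flipped bit is at their intersection.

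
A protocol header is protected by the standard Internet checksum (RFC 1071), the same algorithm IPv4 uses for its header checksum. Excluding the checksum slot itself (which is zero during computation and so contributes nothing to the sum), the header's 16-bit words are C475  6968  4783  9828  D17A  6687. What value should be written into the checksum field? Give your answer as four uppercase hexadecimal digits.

One's-complement addition (fold any carry out of bit 15 back into bit 0):
  0xC475 + 0x6968 = 0x12DDD → wrap carry → 0x2DDE
  0x2DDE + 0x4783 = 0x07561
  0x7561 + 0x9828 = 0x10D89 → wrap carry → 0x0D8A
  0x0D8A + 0xD17A = 0x0DF04
  0xDF04 + 0x6687 = 0x1458B → wrap carry → 0x458C
One's-complement sum = 0x458C.
Checksum = ~0x458C & 0xFFFF = 0xBA73.

BA73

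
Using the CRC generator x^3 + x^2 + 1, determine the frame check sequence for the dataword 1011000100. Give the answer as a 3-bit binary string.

Append 3 zeros: 1011000100000. Divide by 1101 (XOR where the leading bit is 1):
  pos 0: 1011 XOR 1101 = 0110
  pos 1: 1100 XOR 1101 = 0001
  pos 4: 1001 XOR 1101 = 0100
  pos 5: 1000 XOR 1101 = 0101
  pos 6: 1010 XOR 1101 = 0111
  pos 7: 1110 XOR 1101 = 0011
  pos 9: 1100 XOR 1101 = 0001
Remainder (last 3 bits) = 001. This is the CRC / FCS.

001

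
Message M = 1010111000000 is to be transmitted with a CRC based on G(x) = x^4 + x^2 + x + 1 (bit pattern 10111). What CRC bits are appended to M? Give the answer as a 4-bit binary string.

0100

Append 4 zeros: 10101110000000000. Divide by 10111 (XOR where the leading bit is 1):
  pos 0: 10101 XOR 10111 = 00010
  pos 3: 10110 XOR 10111 = 00001
  pos 7: 10000 XOR 10111 = 00111
  pos 9: 11100 XOR 10111 = 01011
  pos 10: 10110 XOR 10111 = 00001
Remainder (last 4 bits) = 0100. This is the CRC / FCS.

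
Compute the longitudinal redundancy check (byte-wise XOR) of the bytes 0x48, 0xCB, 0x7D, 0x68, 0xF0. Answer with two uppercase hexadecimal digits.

XOR the bytes together:
  start with 0x48
  0x48 ⊕ 0xCB = 0x83
  0x83 ⊕ 0x7D = 0xFE
  0xFE ⊕ 0x68 = 0x96
  0x96 ⊕ 0xF0 = 0x66

66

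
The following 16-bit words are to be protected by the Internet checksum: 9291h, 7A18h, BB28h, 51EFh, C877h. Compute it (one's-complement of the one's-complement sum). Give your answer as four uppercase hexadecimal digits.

1DC6

One's-complement addition (fold any carry out of bit 15 back into bit 0):
  0x9291 + 0x7A18 = 0x10CA9 → wrap carry → 0x0CAA
  0x0CAA + 0xBB28 = 0x0C7D2
  0xC7D2 + 0x51EF = 0x119C1 → wrap carry → 0x19C2
  0x19C2 + 0xC877 = 0x0E239
One's-complement sum = 0xE239.
Checksum = ~0xE239 & 0xFFFF = 0x1DC6.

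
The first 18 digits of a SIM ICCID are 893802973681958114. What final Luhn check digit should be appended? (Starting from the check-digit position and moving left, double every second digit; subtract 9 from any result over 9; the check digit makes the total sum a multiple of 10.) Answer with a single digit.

0

Partial digits right→left: 4 1 1 8 5 9 1 8 6 3 7 9 2 0 8 3 9 8
Double every second digit counting from the check-digit position (so the 1st, 3rd, 5th, ... of the partial from the right).
  doubled (with −9 where >9): 8 2 1 2 3 5 4 7 9 → sum 41
  kept as-is: 1 8 9 8 3 9 0 3 8 → sum 49
Total = 41 + 49 = 90.
Check digit = (10 − (90 mod 10)) mod 10 = 0.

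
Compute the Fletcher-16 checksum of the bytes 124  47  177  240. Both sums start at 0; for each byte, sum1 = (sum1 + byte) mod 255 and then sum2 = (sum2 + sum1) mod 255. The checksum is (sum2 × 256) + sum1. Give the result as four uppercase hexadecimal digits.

Running sums (mod 255):
  after byte 0 (124): sum1=124, sum2=124
  after byte 1 (47): sum1=171, sum2=40
  after byte 2 (177): sum1=93, sum2=133
  after byte 3 (240): sum1=78, sum2=211
Checksum = sum2·256 + sum1 = 211·256 + 78 = 54094 = 0xD34E.

D34E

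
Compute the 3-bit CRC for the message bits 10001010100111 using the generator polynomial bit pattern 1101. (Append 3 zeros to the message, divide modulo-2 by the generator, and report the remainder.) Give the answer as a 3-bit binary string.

Append 3 zeros: 10001010100111000. Divide by 1101 (XOR where the leading bit is 1):
  pos 0: 1000 XOR 1101 = 0101
  pos 1: 1011 XOR 1101 = 0110
  pos 2: 1100 XOR 1101 = 0001
  pos 5: 1101 XOR 1101 = 0000
  pos 11: 1110 XOR 1101 = 0011
  pos 13: 1100 XOR 1101 = 0001
Remainder (last 3 bits) = 001. This is the CRC / FCS.

001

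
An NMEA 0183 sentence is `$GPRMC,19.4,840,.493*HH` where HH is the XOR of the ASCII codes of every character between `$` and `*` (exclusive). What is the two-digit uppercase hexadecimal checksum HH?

XOR the ASCII codes of the payload characters:
  'G' = 0x47 → acc = 0x47
  'P' = 0x50 → acc = 0x17
  'R' = 0x52 → acc = 0x45
  'M' = 0x4D → acc = 0x08
  'C' = 0x43 → acc = 0x4B
  ',' = 0x2C → acc = 0x67
  '1' = 0x31 → acc = 0x56
  '9' = 0x39 → acc = 0x6F
  '.' = 0x2E → acc = 0x41
  '4' = 0x34 → acc = 0x75
  ',' = 0x2C → acc = 0x59
  '8' = 0x38 → acc = 0x61
  '4' = 0x34 → acc = 0x55
  '0' = 0x30 → acc = 0x65
  ',' = 0x2C → acc = 0x49
  '.' = 0x2E → acc = 0x67
  '4' = 0x34 → acc = 0x53
  '9' = 0x39 → acc = 0x6A
  '3' = 0x33 → acc = 0x59
Checksum = 0x59.

59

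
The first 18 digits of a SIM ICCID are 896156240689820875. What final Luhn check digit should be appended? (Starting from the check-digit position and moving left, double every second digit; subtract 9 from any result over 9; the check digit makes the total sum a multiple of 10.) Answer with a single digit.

Partial digits right→left: 5 7 8 0 2 8 9 8 6 0 4 2 6 5 1 6 9 8
Double every second digit counting from the check-digit position (so the 1st, 3rd, 5th, ... of the partial from the right).
  doubled (with −9 where >9): 1 7 4 9 3 8 3 2 9 → sum 46
  kept as-is: 7 0 8 8 0 2 5 6 8 → sum 44
Total = 46 + 44 = 90.
Check digit = (10 − (90 mod 10)) mod 10 = 0.

0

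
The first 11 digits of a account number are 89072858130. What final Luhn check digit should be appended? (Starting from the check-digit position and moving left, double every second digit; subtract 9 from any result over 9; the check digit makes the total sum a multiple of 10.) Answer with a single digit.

1

Partial digits right→left: 0 3 1 8 5 8 2 7 0 9 8
Double every second digit counting from the check-digit position (so the 1st, 3rd, 5th, ... of the partial from the right).
  doubled (with −9 where >9): 0 2 1 4 0 7 → sum 14
  kept as-is: 3 8 8 7 9 → sum 35
Total = 14 + 35 = 49.
Check digit = (10 − (49 mod 10)) mod 10 = 1.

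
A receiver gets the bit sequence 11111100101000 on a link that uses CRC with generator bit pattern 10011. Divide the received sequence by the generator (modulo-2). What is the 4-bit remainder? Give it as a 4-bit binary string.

Modulo-2 division of 11111100101000 by 10011:
  pos 0: 11111 XOR 10011 = 01100
  pos 1: 11001 XOR 10011 = 01010
  pos 2: 10100 XOR 10011 = 00111
  pos 4: 11101 XOR 10011 = 01110
  pos 5: 11100 XOR 10011 = 01111
  pos 6: 11111 XOR 10011 = 01100
  pos 7: 11000 XOR 10011 = 01011
  pos 8: 10110 XOR 10011 = 00101
Remainder = 1010 (nonzero — an error is detected).

1010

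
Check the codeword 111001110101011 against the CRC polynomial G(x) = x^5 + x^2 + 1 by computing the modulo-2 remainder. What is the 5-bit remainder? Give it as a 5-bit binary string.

Modulo-2 division of 111001110101011 by 100101:
  pos 0: 111001 XOR 100101 = 011100
  pos 1: 111001 XOR 100101 = 011100
  pos 2: 111001 XOR 100101 = 011100
  pos 3: 111000 XOR 100101 = 011101
  pos 4: 111011 XOR 100101 = 011110
  pos 5: 111100 XOR 100101 = 011001
  pos 6: 110011 XOR 100101 = 010110
  pos 7: 101100 XOR 100101 = 001001
  pos 9: 100111 XOR 100101 = 000010
Remainder = 00010 (nonzero — an error is detected).

00010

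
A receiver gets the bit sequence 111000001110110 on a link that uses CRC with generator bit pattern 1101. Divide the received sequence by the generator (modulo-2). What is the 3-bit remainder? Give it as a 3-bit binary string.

Modulo-2 division of 111000001110110 by 1101:
  pos 0: 1110 XOR 1101 = 0011
  pos 2: 1100 XOR 1101 = 0001
  pos 5: 1001 XOR 1101 = 0100
  pos 6: 1001 XOR 1101 = 0100
  pos 7: 1001 XOR 1101 = 0100
  pos 8: 1000 XOR 1101 = 0101
  pos 9: 1011 XOR 1101 = 0110
  pos 10: 1101 XOR 1101 = 0000
Remainder = 000 (zero — the frame passes the CRC check).

000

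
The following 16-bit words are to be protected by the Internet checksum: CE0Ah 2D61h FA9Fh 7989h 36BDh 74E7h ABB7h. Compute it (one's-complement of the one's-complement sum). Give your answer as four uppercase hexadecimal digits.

390E

One's-complement addition (fold any carry out of bit 15 back into bit 0):
  0xCE0A + 0x2D61 = 0x0FB6B
  0xFB6B + 0xFA9F = 0x1F60A → wrap carry → 0xF60B
  0xF60B + 0x7989 = 0x16F94 → wrap carry → 0x6F95
  0x6F95 + 0x36BD = 0x0A652
  0xA652 + 0x74E7 = 0x11B39 → wrap carry → 0x1B3A
  0x1B3A + 0xABB7 = 0x0C6F1
One's-complement sum = 0xC6F1.
Checksum = ~0xC6F1 & 0xFFFF = 0x390E.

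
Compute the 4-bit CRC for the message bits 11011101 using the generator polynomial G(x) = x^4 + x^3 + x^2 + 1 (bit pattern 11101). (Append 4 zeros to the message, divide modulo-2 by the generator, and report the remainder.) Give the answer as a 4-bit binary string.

Append 4 zeros: 110111010000. Divide by 11101 (XOR where the leading bit is 1):
  pos 0: 11011 XOR 11101 = 00110
  pos 2: 11010 XOR 11101 = 00111
  pos 4: 11110 XOR 11101 = 00011
  pos 7: 11000 XOR 11101 = 00101
Remainder (last 4 bits) = 0101. This is the CRC / FCS.

0101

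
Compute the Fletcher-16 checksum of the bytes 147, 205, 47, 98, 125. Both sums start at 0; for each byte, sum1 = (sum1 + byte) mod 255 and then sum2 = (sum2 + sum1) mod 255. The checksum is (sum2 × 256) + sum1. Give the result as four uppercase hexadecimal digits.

Running sums (mod 255):
  after byte 0 (147): sum1=147, sum2=147
  after byte 1 (205): sum1=97, sum2=244
  after byte 2 (47): sum1=144, sum2=133
  after byte 3 (98): sum1=242, sum2=120
  after byte 4 (125): sum1=112, sum2=232
Checksum = sum2·256 + sum1 = 232·256 + 112 = 59504 = 0xE870.

E870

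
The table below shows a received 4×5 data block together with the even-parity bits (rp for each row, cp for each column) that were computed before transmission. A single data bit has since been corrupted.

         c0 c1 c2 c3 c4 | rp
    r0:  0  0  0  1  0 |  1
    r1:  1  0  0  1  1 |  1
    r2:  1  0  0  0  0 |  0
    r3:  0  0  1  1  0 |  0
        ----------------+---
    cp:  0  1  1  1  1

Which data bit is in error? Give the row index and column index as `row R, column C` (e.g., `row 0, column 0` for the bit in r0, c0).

row 2, column 1

Recompute each row's even parity and compare to rp:
  r0: data parity 1, sent rp 1 → ok
  r1: data parity 1, sent rp 1 → ok
  r2: data parity 1, sent rp 0 → mismatch
  r3: data parity 0, sent rp 0 → ok
Recompute each column's even parity and compare to cp:
  c0: data parity 0, sent cp 0 → ok
  c1: data parity 0, sent cp 1 → mismatch
  c2: data parity 1, sent cp 1 → ok
  c3: data parity 1, sent cp 1 → ok
  c4: data parity 1, sent cp 1 → ok
Exactly one row (r2) and one column (c1) fail → the flipped bit is at their intersection.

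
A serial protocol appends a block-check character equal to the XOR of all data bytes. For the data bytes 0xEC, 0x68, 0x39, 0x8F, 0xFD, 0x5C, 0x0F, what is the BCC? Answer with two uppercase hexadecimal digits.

9C

XOR the bytes together:
  start with 0xEC
  0xEC ⊕ 0x68 = 0x84
  0x84 ⊕ 0x39 = 0xBD
  0xBD ⊕ 0x8F = 0x32
  0x32 ⊕ 0xFD = 0xCF
  0xCF ⊕ 0x5C = 0x93
  0x93 ⊕ 0x0F = 0x9C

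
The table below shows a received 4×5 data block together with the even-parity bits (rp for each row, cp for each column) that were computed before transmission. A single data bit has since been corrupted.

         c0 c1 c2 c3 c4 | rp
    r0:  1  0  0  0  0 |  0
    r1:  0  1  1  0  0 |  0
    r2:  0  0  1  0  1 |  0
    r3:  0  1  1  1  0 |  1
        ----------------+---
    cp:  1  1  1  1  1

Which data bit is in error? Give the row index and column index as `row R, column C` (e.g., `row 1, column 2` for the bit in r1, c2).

Recompute each row's even parity and compare to rp:
  r0: data parity 1, sent rp 0 → mismatch
  r1: data parity 0, sent rp 0 → ok
  r2: data parity 0, sent rp 0 → ok
  r3: data parity 1, sent rp 1 → ok
Recompute each column's even parity and compare to cp:
  c0: data parity 1, sent cp 1 → ok
  c1: data parity 0, sent cp 1 → mismatch
  c2: data parity 1, sent cp 1 → ok
  c3: data parity 1, sent cp 1 → ok
  c4: data parity 1, sent cp 1 → ok
Exactly one row (r0) and one column (c1) fail → the flipped bit is at their intersection.

row 0, column 1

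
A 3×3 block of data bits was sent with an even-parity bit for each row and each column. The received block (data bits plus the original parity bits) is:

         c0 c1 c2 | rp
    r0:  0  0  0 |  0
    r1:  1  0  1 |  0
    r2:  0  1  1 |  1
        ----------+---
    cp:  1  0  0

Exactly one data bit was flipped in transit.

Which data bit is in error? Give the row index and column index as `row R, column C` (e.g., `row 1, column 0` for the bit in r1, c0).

Recompute each row's even parity and compare to rp:
  r0: data parity 0, sent rp 0 → ok
  r1: data parity 0, sent rp 0 → ok
  r2: data parity 0, sent rp 1 → mismatch
Recompute each column's even parity and compare to cp:
  c0: data parity 1, sent cp 1 → ok
  c1: data parity 1, sent cp 0 → mismatch
  c2: data parity 0, sent cp 0 → ok
Exactly one row (r2) and one column (c1) fail → the flipped bit is at their intersection.

row 2, column 1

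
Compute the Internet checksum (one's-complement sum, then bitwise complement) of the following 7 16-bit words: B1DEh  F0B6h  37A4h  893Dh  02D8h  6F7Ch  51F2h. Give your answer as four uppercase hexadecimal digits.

D841

One's-complement addition (fold any carry out of bit 15 back into bit 0):
  0xB1DE + 0xF0B6 = 0x1A294 → wrap carry → 0xA295
  0xA295 + 0x37A4 = 0x0DA39
  0xDA39 + 0x893D = 0x16376 → wrap carry → 0x6377
  0x6377 + 0x02D8 = 0x0664F
  0x664F + 0x6F7C = 0x0D5CB
  0xD5CB + 0x51F2 = 0x127BD → wrap carry → 0x27BE
One's-complement sum = 0x27BE.
Checksum = ~0x27BE & 0xFFFF = 0xD841.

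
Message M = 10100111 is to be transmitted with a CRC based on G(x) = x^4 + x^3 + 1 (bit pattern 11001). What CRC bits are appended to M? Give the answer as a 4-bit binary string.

Append 4 zeros: 101001110000. Divide by 11001 (XOR where the leading bit is 1):
  pos 0: 10100 XOR 11001 = 01101
  pos 1: 11011 XOR 11001 = 00010
  pos 4: 10110 XOR 11001 = 01111
  pos 5: 11110 XOR 11001 = 00111
  pos 7: 11100 XOR 11001 = 00101
Remainder (last 4 bits) = 0101. This is the CRC / FCS.

0101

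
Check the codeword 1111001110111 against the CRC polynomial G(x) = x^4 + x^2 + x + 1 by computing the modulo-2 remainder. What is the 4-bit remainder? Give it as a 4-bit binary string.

0000

Modulo-2 division of 1111001110111 by 10111:
  pos 0: 11110 XOR 10111 = 01001
  pos 1: 10010 XOR 10111 = 00101
  pos 3: 10111 XOR 10111 = 00000
  pos 8: 10111 XOR 10111 = 00000
Remainder = 0000 (zero — the frame passes the CRC check).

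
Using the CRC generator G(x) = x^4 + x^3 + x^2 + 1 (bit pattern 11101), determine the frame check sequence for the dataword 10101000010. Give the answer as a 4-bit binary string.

1001

Append 4 zeros: 101010000100000. Divide by 11101 (XOR where the leading bit is 1):
  pos 0: 10101 XOR 11101 = 01000
  pos 1: 10000 XOR 11101 = 01101
  pos 2: 11010 XOR 11101 = 00111
  pos 4: 11100 XOR 11101 = 00001
  pos 8: 11000 XOR 11101 = 00101
  pos 10: 10100 XOR 11101 = 01001
Remainder (last 4 bits) = 1001. This is the CRC / FCS.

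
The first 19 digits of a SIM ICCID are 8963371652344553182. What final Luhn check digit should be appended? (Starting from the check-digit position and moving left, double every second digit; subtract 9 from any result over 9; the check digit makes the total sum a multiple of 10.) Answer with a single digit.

3

Partial digits right→left: 2 8 1 3 5 5 4 4 3 2 5 6 1 7 3 3 6 9 8
Double every second digit counting from the check-digit position (so the 1st, 3rd, 5th, ... of the partial from the right).
  doubled (with −9 where >9): 4 2 1 8 6 1 2 6 3 7 → sum 40
  kept as-is: 8 3 5 4 2 6 7 3 9 → sum 47
Total = 40 + 47 = 87.
Check digit = (10 − (87 mod 10)) mod 10 = 3.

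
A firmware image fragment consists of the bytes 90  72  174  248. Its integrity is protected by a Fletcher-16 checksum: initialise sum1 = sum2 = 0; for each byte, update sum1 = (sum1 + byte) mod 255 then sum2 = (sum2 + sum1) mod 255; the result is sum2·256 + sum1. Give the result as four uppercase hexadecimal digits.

Running sums (mod 255):
  after byte 0 (90): sum1=90, sum2=90
  after byte 1 (72): sum1=162, sum2=252
  after byte 2 (174): sum1=81, sum2=78
  after byte 3 (248): sum1=74, sum2=152
Checksum = sum2·256 + sum1 = 152·256 + 74 = 38986 = 0x984A.

984A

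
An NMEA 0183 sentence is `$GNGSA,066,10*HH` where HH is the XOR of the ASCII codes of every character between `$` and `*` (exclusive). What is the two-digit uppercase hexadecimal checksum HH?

6D

XOR the ASCII codes of the payload characters:
  'G' = 0x47 → acc = 0x47
  'N' = 0x4E → acc = 0x09
  'G' = 0x47 → acc = 0x4E
  'S' = 0x53 → acc = 0x1D
  'A' = 0x41 → acc = 0x5C
  ',' = 0x2C → acc = 0x70
  '0' = 0x30 → acc = 0x40
  '6' = 0x36 → acc = 0x76
  '6' = 0x36 → acc = 0x40
  ',' = 0x2C → acc = 0x6C
  '1' = 0x31 → acc = 0x5D
  '0' = 0x30 → acc = 0x6D
Checksum = 0x6D.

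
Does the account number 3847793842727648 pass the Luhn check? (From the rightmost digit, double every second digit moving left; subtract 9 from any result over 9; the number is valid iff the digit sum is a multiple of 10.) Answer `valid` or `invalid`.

invalid

From the right, keep odd positions and double even positions (subtract 9 from any doubled value over 9):
  doubled (positions 2,4,...): 8 5 5 8 6 5 8 6 → sum 51
  kept (positions 1,3,...): 8 6 2 2 8 9 7 8 → sum 50
Total = 101.
101 mod 10 = 1, so the number is invalid.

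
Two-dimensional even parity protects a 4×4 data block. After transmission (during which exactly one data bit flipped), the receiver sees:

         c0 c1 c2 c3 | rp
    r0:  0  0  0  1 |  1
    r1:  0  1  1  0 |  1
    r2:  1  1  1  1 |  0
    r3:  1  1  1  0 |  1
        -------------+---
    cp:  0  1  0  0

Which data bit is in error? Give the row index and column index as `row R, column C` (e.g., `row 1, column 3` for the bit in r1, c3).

row 1, column 2

Recompute each row's even parity and compare to rp:
  r0: data parity 1, sent rp 1 → ok
  r1: data parity 0, sent rp 1 → mismatch
  r2: data parity 0, sent rp 0 → ok
  r3: data parity 1, sent rp 1 → ok
Recompute each column's even parity and compare to cp:
  c0: data parity 0, sent cp 0 → ok
  c1: data parity 1, sent cp 1 → ok
  c2: data parity 1, sent cp 0 → mismatch
  c3: data parity 0, sent cp 0 → ok
Exactly one row (r1) and one column (c2) fail → the flipped bit is at their intersection.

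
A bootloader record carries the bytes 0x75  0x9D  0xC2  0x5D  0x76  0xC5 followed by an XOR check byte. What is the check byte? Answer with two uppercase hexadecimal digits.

XOR the bytes together:
  start with 0x75
  0x75 ⊕ 0x9D = 0xE8
  0xE8 ⊕ 0xC2 = 0x2A
  0x2A ⊕ 0x5D = 0x77
  0x77 ⊕ 0x76 = 0x01
  0x01 ⊕ 0xC5 = 0xC4

C4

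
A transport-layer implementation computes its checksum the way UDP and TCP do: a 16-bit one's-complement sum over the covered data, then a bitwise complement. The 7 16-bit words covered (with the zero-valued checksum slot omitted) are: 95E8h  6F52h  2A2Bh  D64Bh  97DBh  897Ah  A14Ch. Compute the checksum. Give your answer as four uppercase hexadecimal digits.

37AB

One's-complement addition (fold any carry out of bit 15 back into bit 0):
  0x95E8 + 0x6F52 = 0x1053A → wrap carry → 0x053B
  0x053B + 0x2A2B = 0x02F66
  0x2F66 + 0xD64B = 0x105B1 → wrap carry → 0x05B2
  0x05B2 + 0x97DB = 0x09D8D
  0x9D8D + 0x897A = 0x12707 → wrap carry → 0x2708
  0x2708 + 0xA14C = 0x0C854
One's-complement sum = 0xC854.
Checksum = ~0xC854 & 0xFFFF = 0x37AB.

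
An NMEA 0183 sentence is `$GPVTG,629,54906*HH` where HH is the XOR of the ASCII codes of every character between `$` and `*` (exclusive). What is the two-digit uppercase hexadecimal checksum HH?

XOR the ASCII codes of the payload characters:
  'G' = 0x47 → acc = 0x47
  'P' = 0x50 → acc = 0x17
  'V' = 0x56 → acc = 0x41
  'T' = 0x54 → acc = 0x15
  'G' = 0x47 → acc = 0x52
  ',' = 0x2C → acc = 0x7E
  '6' = 0x36 → acc = 0x48
  '2' = 0x32 → acc = 0x7A
  '9' = 0x39 → acc = 0x43
  ',' = 0x2C → acc = 0x6F
  '5' = 0x35 → acc = 0x5A
  '4' = 0x34 → acc = 0x6E
  '9' = 0x39 → acc = 0x57
  '0' = 0x30 → acc = 0x67
  '6' = 0x36 → acc = 0x51
Checksum = 0x51.

51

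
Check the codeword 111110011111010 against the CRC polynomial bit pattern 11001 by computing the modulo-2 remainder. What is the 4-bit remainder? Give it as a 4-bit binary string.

1110

Modulo-2 division of 111110011111010 by 11001:
  pos 0: 11111 XOR 11001 = 00110
  pos 2: 11000 XOR 11001 = 00001
  pos 6: 11111 XOR 11001 = 00110
  pos 8: 11010 XOR 11001 = 00011
Remainder = 1110 (nonzero — an error is detected).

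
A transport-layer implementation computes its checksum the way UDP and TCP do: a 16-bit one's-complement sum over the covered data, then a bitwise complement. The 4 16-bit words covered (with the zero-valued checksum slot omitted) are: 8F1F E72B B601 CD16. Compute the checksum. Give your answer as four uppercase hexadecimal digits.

One's-complement addition (fold any carry out of bit 15 back into bit 0):
  0x8F1F + 0xE72B = 0x1764A → wrap carry → 0x764B
  0x764B + 0xB601 = 0x12C4C → wrap carry → 0x2C4D
  0x2C4D + 0xCD16 = 0x0F963
One's-complement sum = 0xF963.
Checksum = ~0xF963 & 0xFFFF = 0x069C.

069C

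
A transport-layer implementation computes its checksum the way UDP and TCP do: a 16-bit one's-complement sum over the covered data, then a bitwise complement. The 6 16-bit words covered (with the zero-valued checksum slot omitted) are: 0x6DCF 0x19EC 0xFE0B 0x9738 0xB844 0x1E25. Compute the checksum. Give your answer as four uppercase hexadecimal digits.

One's-complement addition (fold any carry out of bit 15 back into bit 0):
  0x6DCF + 0x19EC = 0x087BB
  0x87BB + 0xFE0B = 0x185C6 → wrap carry → 0x85C7
  0x85C7 + 0x9738 = 0x11CFF → wrap carry → 0x1D00
  0x1D00 + 0xB844 = 0x0D544
  0xD544 + 0x1E25 = 0x0F369
One's-complement sum = 0xF369.
Checksum = ~0xF369 & 0xFFFF = 0x0C96.

0C96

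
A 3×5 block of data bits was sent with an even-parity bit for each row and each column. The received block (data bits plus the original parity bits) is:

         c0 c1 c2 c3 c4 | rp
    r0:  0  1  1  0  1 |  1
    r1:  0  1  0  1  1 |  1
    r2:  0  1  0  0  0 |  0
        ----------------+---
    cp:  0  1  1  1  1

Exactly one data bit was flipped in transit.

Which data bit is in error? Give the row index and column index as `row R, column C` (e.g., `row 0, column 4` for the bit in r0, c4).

row 2, column 4

Recompute each row's even parity and compare to rp:
  r0: data parity 1, sent rp 1 → ok
  r1: data parity 1, sent rp 1 → ok
  r2: data parity 1, sent rp 0 → mismatch
Recompute each column's even parity and compare to cp:
  c0: data parity 0, sent cp 0 → ok
  c1: data parity 1, sent cp 1 → ok
  c2: data parity 1, sent cp 1 → ok
  c3: data parity 1, sent cp 1 → ok
  c4: data parity 0, sent cp 1 → mismatch
Exactly one row (r2) and one column (c4) fail → the flipped bit is at their intersection.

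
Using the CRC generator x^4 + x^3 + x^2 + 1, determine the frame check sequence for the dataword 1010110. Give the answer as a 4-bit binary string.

0011

Append 4 zeros: 10101100000. Divide by 11101 (XOR where the leading bit is 1):
  pos 0: 10101 XOR 11101 = 01000
  pos 1: 10001 XOR 11101 = 01100
  pos 2: 11000 XOR 11101 = 00101
  pos 4: 10100 XOR 11101 = 01001
  pos 5: 10010 XOR 11101 = 01111
  pos 6: 11110 XOR 11101 = 00011
Remainder (last 4 bits) = 0011. This is the CRC / FCS.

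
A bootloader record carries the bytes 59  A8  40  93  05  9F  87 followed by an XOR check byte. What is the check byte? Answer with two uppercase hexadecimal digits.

XOR the bytes together:
  start with 0x59
  0x59 ⊕ 0xA8 = 0xF1
  0xF1 ⊕ 0x40 = 0xB1
  0xB1 ⊕ 0x93 = 0x22
  0x22 ⊕ 0x05 = 0x27
  0x27 ⊕ 0x9F = 0xB8
  0xB8 ⊕ 0x87 = 0x3F

3F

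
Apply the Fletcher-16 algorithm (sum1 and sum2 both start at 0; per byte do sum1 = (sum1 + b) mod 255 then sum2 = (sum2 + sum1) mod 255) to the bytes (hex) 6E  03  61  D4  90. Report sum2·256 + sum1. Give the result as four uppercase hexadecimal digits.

9238

Running sums (mod 255):
  after byte 0 (6E): sum1=110, sum2=110
  after byte 1 (03): sum1=113, sum2=223
  after byte 2 (61): sum1=210, sum2=178
  after byte 3 (D4): sum1=167, sum2=90
  after byte 4 (90): sum1=56, sum2=146
Checksum = sum2·256 + sum1 = 146·256 + 56 = 37432 = 0x9238.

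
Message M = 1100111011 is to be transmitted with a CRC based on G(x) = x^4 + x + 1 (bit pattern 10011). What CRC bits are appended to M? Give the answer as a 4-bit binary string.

0011

Append 4 zeros: 11001110110000. Divide by 10011 (XOR where the leading bit is 1):
  pos 0: 11001 XOR 10011 = 01010
  pos 1: 10101 XOR 10011 = 00110
  pos 3: 11010 XOR 10011 = 01001
  pos 4: 10011 XOR 10011 = 00000
  pos 9: 10000 XOR 10011 = 00011
Remainder (last 4 bits) = 0011. This is the CRC / FCS.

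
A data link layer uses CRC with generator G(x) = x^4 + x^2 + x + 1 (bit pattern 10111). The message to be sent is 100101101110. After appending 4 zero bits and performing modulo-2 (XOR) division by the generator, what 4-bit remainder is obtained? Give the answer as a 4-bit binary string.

0100

Append 4 zeros: 1001011011100000. Divide by 10111 (XOR where the leading bit is 1):
  pos 0: 10010 XOR 10111 = 00101
  pos 2: 10111 XOR 10111 = 00000
  pos 8: 11100 XOR 10111 = 01011
  pos 9: 10110 XOR 10111 = 00001
Remainder (last 4 bits) = 0100. This is the CRC / FCS.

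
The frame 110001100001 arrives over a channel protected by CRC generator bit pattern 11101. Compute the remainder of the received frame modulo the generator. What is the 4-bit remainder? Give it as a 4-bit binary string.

Modulo-2 division of 110001100001 by 11101:
  pos 0: 11000 XOR 11101 = 00101
  pos 2: 10111 XOR 11101 = 01010
  pos 3: 10100 XOR 11101 = 01001
  pos 4: 10010 XOR 11101 = 01111
  pos 5: 11110 XOR 11101 = 00011
Remainder = 1101 (nonzero — an error is detected).

1101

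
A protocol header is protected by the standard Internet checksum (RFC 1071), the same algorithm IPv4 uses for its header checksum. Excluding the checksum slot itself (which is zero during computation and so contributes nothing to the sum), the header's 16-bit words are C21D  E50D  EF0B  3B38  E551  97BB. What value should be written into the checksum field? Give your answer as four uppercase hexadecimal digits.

One's-complement addition (fold any carry out of bit 15 back into bit 0):
  0xC21D + 0xE50D = 0x1A72A → wrap carry → 0xA72B
  0xA72B + 0xEF0B = 0x19636 → wrap carry → 0x9637
  0x9637 + 0x3B38 = 0x0D16F
  0xD16F + 0xE551 = 0x1B6C0 → wrap carry → 0xB6C1
  0xB6C1 + 0x97BB = 0x14E7C → wrap carry → 0x4E7D
One's-complement sum = 0x4E7D.
Checksum = ~0x4E7D & 0xFFFF = 0xB182.

B182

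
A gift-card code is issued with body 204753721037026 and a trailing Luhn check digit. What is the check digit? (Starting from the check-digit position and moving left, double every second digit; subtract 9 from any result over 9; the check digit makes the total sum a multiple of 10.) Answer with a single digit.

Partial digits right→left: 6 2 0 7 3 0 1 2 7 3 5 7 4 0 2
Double every second digit counting from the check-digit position (so the 1st, 3rd, 5th, ... of the partial from the right).
  doubled (with −9 where >9): 3 0 6 2 5 1 8 4 → sum 29
  kept as-is: 2 7 0 2 3 7 0 → sum 21
Total = 29 + 21 = 50.
Check digit = (10 − (50 mod 10)) mod 10 = 0.

0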